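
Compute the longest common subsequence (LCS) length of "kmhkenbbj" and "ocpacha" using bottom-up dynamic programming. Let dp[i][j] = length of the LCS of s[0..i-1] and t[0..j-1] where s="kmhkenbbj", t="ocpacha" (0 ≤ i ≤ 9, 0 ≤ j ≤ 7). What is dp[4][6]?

1

   ''  o  c  p  a  c  h  a
''  0  0  0  0  0  0  0  0
 k  0  0  0  0  0  0  0  0
 m  0  0  0  0  0  0  0  0
 h  0  0  0  0  0  0  1  1
 k  0  0  0  0  0  0  1  1
 e  0  0  0  0  0  0  1  1
 n  0  0  0  0  0  0  1  1
 b  0  0  0  0  0  0  1  1
 b  0  0  0  0  0  0  1  1
 j  0  0  0  0  0  0  1  1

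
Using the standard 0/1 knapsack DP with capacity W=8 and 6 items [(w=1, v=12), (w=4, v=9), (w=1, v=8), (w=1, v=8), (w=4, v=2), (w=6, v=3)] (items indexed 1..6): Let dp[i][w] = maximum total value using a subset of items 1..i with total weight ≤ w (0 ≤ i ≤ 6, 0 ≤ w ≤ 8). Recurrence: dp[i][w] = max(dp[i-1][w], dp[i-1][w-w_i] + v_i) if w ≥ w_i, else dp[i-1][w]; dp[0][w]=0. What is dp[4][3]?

i\w   0   1   2   3   4   5   6   7   8
  0   0   0   0   0   0   0   0   0   0
  1   0  12  12  12  12  12  12  12  12
  2   0  12  12  12  12  21  21  21  21
  3   0  12  20  20  20  21  29  29  29
  4   0  12  20  28  28  28  29  37  37
  5   0  12  20  28  28  28  29  37  37
  6   0  12  20  28  28  28  29  37  37

28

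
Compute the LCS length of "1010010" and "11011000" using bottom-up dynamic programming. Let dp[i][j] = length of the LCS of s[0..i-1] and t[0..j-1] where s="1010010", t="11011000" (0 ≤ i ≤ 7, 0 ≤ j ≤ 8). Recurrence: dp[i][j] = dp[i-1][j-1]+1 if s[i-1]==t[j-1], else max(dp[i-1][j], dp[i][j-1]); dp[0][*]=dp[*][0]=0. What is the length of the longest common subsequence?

   ''  1  1  0  1  1  0  0  0
''  0  0  0  0  0  0  0  0  0
 1  0  1  1  1  1  1  1  1  1
 0  0  1  1  2  2  2  2  2  2
 1  0  1  2  2  3  3  3  3  3
 0  0  1  2  3  3  3  4  4  4
 0  0  1  2  3  3  3  4  5  5
 1  0  1  2  3  4  4  4  5  5
 0  0  1  2  3  4  4  5  5  6

6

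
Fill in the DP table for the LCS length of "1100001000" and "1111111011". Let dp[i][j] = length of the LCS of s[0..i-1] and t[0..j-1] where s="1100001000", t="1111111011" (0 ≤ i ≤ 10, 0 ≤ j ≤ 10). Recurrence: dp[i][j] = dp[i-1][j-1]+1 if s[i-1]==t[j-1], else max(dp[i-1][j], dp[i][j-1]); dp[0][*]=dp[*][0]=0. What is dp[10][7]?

3

   ''  1  1  1  1  1  1  1  0  1  1
''  0  0  0  0  0  0  0  0  0  0  0
 1  0  1  1  1  1  1  1  1  1  1  1
 1  0  1  2  2  2  2  2  2  2  2  2
 0  0  1  2  2  2  2  2  2  3  3  3
 0  0  1  2  2  2  2  2  2  3  3  3
 0  0  1  2  2  2  2  2  2  3  3  3
 0  0  1  2  2  2  2  2  2  3  3  3
 1  0  1  2  3  3  3  3  3  3  4  4
 0  0  1  2  3  3  3  3  3  4  4  4
 0  0  1  2  3  3  3  3  3  4  4  4
 0  0  1  2  3  3  3  3  3  4  4  4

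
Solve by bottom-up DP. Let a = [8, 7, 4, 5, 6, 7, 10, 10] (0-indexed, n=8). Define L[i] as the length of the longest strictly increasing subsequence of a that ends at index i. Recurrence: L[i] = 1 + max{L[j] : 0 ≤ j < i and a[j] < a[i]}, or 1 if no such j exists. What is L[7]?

5

   i    0    1    2    3    4    5    6    7
a[i]    8    7    4    5    6    7   10   10
L[i]    1    1    1    2    3    4    5    5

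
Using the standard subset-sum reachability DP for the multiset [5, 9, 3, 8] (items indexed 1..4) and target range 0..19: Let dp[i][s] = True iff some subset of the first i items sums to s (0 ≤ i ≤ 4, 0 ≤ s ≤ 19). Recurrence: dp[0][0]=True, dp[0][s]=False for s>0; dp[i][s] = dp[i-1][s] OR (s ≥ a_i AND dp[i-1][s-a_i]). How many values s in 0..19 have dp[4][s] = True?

i\s   0   1   2   3   4   5   6   7   8   9  10  11  12  13  14  15  16  17  18  19
  0   T   F   F   F   F   F   F   F   F   F   F   F   F   F   F   F   F   F   F   F
  1   T   F   F   F   F   T   F   F   F   F   F   F   F   F   F   F   F   F   F   F
  2   T   F   F   F   F   T   F   F   F   T   F   F   F   F   T   F   F   F   F   F
  3   T   F   F   T   F   T   F   F   T   T   F   F   T   F   T   F   F   T   F   F
  4   T   F   F   T   F   T   F   F   T   T   F   T   T   T   T   F   T   T   F   F

11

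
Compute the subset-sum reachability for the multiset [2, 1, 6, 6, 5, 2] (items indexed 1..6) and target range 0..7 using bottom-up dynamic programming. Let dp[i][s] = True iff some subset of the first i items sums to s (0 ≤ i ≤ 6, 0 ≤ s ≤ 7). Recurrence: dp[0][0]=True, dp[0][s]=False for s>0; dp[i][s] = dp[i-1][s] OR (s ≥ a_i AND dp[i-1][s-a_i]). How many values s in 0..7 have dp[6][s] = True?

8

i\s   0   1   2   3   4   5   6   7
  0   T   F   F   F   F   F   F   F
  1   T   F   T   F   F   F   F   F
  2   T   T   T   T   F   F   F   F
  3   T   T   T   T   F   F   T   T
  4   T   T   T   T   F   F   T   T
  5   T   T   T   T   F   T   T   T
  6   T   T   T   T   T   T   T   T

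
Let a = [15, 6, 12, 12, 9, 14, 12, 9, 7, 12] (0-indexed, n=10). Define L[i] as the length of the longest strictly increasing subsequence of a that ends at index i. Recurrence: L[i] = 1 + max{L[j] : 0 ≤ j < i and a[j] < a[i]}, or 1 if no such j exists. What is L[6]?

   i    0    1    2    3    4    5    6    7    8    9
a[i]   15    6   12   12    9   14   12    9    7   12
L[i]    1    1    2    2    2    3    3    2    2    3

3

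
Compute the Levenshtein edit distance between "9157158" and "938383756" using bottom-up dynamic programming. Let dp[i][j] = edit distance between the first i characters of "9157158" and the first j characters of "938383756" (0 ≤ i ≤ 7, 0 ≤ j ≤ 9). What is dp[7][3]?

   ''  9  3  8  3  8  3  7  5  6
''  0  1  2  3  4  5  6  7  8  9
 9  1  0  1  2  3  4  5  6  7  8
 1  2  1  1  2  3  4  5  6  7  8
 5  3  2  2  2  3  4  5  6  6  7
 7  4  3  3  3  3  4  5  5  6  7
 1  5  4  4  4  4  4  5  6  6  7
 5  6  5  5  5  5  5  5  6  6  7
 8  7  6  6  5  6  5  6  6  7  7

5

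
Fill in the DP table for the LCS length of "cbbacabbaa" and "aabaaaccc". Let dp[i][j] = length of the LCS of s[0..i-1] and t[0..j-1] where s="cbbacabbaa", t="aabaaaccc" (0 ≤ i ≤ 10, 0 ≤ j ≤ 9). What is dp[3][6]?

1

   ''  a  a  b  a  a  a  c  c  c
''  0  0  0  0  0  0  0  0  0  0
 c  0  0  0  0  0  0  0  1  1  1
 b  0  0  0  1  1  1  1  1  1  1
 b  0  0  0  1  1  1  1  1  1  1
 a  0  1  1  1  2  2  2  2  2  2
 c  0  1  1  1  2  2  2  3  3  3
 a  0  1  2  2  2  3  3  3  3  3
 b  0  1  2  3  3  3  3  3  3  3
 b  0  1  2  3  3  3  3  3  3  3
 a  0  1  2  3  4  4  4  4  4  4
 a  0  1  2  3  4  5  5  5  5  5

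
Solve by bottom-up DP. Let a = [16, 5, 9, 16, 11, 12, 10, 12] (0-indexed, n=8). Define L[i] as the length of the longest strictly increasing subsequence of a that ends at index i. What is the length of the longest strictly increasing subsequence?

4

   i    0    1    2    3    4    5    6    7
a[i]   16    5    9   16   11   12   10   12
L[i]    1    1    2    3    3    4    3    4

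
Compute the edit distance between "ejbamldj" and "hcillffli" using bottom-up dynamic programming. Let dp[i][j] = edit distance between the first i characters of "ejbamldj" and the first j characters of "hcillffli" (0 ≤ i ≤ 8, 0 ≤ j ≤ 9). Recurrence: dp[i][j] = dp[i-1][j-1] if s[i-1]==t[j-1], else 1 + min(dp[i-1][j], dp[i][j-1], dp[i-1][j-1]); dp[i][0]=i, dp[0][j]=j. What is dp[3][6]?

6

   ''  h  c  i  l  l  f  f  l  i
''  0  1  2  3  4  5  6  7  8  9
 e  1  1  2  3  4  5  6  7  8  9
 j  2  2  2  3  4  5  6  7  8  9
 b  3  3  3  3  4  5  6  7  8  9
 a  4  4  4  4  4  5  6  7  8  9
 m  5  5  5  5  5  5  6  7  8  9
 l  6  6  6  6  5  5  6  7  7  8
 d  7  7  7  7  6  6  6  7  8  8
 j  8  8  8  8  7  7  7  7  8  9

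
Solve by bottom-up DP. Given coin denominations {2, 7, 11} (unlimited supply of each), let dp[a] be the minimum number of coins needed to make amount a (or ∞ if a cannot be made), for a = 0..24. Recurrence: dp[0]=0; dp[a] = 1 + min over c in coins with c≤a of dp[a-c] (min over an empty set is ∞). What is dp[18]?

2

 a  0  1  2  3  4  5  6  7  8  9 10 11 12 13 14 15 16 17 18 19 20 21 22 23 24
dp  0  -  1  -  2  -  3  1  4  2  5  1  6  2  2  3  3  4  2  5  3  3  2  4  3
(- denotes ∞ / unreachable)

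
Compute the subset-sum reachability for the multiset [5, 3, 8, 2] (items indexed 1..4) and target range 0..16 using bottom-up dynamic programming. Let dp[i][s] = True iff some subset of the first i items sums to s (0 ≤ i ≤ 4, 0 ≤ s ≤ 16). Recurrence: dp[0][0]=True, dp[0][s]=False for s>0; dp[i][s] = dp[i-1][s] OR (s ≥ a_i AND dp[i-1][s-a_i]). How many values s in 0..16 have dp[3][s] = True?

i\s   0   1   2   3   4   5   6   7   8   9  10  11  12  13  14  15  16
  0   T   F   F   F   F   F   F   F   F   F   F   F   F   F   F   F   F
  1   T   F   F   F   F   T   F   F   F   F   F   F   F   F   F   F   F
  2   T   F   F   T   F   T   F   F   T   F   F   F   F   F   F   F   F
  3   T   F   F   T   F   T   F   F   T   F   F   T   F   T   F   F   T
  4   T   F   T   T   F   T   F   T   T   F   T   T   F   T   F   T   T

7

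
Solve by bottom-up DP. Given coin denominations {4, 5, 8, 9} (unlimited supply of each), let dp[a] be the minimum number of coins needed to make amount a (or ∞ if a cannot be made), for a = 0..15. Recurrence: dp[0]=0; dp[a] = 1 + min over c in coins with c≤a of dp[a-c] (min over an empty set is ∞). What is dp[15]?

 a  0  1  2  3  4  5  6  7  8  9 10 11 12 13 14 15
dp  0  -  -  -  1  1  -  -  1  1  2  -  2  2  2  3
(- denotes ∞ / unreachable)

3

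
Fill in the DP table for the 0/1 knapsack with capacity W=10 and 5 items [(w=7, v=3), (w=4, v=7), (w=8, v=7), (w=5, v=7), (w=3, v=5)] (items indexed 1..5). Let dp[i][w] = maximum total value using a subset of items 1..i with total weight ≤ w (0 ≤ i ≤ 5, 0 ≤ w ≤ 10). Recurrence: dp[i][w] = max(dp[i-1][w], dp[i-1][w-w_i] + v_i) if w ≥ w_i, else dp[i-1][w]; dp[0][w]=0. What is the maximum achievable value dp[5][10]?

i\w   0   1   2   3   4   5   6   7   8   9  10
  0   0   0   0   0   0   0   0   0   0   0   0
  1   0   0   0   0   0   0   0   3   3   3   3
  2   0   0   0   0   7   7   7   7   7   7   7
  3   0   0   0   0   7   7   7   7   7   7   7
  4   0   0   0   0   7   7   7   7   7  14  14
  5   0   0   0   5   7   7   7  12  12  14  14

14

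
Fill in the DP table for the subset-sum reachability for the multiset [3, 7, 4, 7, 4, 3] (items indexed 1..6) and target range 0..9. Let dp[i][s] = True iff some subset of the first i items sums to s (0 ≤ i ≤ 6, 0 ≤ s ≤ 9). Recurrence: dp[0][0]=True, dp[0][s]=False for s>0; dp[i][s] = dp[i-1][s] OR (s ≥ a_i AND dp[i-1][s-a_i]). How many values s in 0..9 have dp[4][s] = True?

4

i\s   0   1   2   3   4   5   6   7   8   9
  0   T   F   F   F   F   F   F   F   F   F
  1   T   F   F   T   F   F   F   F   F   F
  2   T   F   F   T   F   F   F   T   F   F
  3   T   F   F   T   T   F   F   T   F   F
  4   T   F   F   T   T   F   F   T   F   F
  5   T   F   F   T   T   F   F   T   T   F
  6   T   F   F   T   T   F   T   T   T   F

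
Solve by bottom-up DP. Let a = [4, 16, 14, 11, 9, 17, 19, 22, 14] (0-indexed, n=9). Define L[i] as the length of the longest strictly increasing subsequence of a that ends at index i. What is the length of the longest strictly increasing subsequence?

5

   i    0    1    2    3    4    5    6    7    8
a[i]    4   16   14   11    9   17   19   22   14
L[i]    1    2    2    2    2    3    4    5    3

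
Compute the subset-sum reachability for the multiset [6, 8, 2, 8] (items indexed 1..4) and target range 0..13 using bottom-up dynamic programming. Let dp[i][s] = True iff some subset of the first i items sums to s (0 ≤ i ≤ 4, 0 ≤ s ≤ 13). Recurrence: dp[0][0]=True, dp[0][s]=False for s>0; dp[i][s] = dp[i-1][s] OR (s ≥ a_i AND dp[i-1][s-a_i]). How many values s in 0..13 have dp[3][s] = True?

i\s   0   1   2   3   4   5   6   7   8   9  10  11  12  13
  0   T   F   F   F   F   F   F   F   F   F   F   F   F   F
  1   T   F   F   F   F   F   T   F   F   F   F   F   F   F
  2   T   F   F   F   F   F   T   F   T   F   F   F   F   F
  3   T   F   T   F   F   F   T   F   T   F   T   F   F   F
  4   T   F   T   F   F   F   T   F   T   F   T   F   F   F

5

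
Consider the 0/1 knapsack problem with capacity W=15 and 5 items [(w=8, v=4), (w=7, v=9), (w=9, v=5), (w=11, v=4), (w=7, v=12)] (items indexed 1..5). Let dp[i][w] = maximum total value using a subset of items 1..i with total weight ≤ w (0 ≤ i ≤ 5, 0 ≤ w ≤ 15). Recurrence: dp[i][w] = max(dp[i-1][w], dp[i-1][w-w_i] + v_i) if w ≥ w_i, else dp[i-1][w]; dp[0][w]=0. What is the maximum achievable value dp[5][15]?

21

i\w   0   1   2   3   4   5   6   7   8   9  10  11  12  13  14  15
  0   0   0   0   0   0   0   0   0   0   0   0   0   0   0   0   0
  1   0   0   0   0   0   0   0   0   4   4   4   4   4   4   4   4
  2   0   0   0   0   0   0   0   9   9   9   9   9   9   9   9  13
  3   0   0   0   0   0   0   0   9   9   9   9   9   9   9   9  13
  4   0   0   0   0   0   0   0   9   9   9   9   9   9   9   9  13
  5   0   0   0   0   0   0   0  12  12  12  12  12  12  12  21  21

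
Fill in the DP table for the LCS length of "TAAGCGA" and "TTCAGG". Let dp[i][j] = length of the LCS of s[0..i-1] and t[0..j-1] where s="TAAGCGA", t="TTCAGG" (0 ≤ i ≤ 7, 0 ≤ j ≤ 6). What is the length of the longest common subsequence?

   ''  T  T  C  A  G  G
''  0  0  0  0  0  0  0
 T  0  1  1  1  1  1  1
 A  0  1  1  1  2  2  2
 A  0  1  1  1  2  2  2
 G  0  1  1  1  2  3  3
 C  0  1  1  2  2  3  3
 G  0  1  1  2  2  3  4
 A  0  1  1  2  3  3  4

4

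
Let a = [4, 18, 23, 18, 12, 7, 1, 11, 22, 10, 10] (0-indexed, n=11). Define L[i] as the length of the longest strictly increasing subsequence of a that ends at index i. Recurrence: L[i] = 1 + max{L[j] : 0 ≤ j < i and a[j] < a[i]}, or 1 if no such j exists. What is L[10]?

   i    0    1    2    3    4    5    6    7    8    9   10
a[i]    4   18   23   18   12    7    1   11   22   10   10
L[i]    1    2    3    2    2    2    1    3    4    3    3

3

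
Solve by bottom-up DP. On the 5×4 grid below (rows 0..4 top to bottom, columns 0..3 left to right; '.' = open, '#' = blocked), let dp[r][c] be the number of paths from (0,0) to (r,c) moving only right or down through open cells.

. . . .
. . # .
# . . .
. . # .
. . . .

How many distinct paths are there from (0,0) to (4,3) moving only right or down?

r\c   0   1   2   3
  0   1   1   1   1
  1   1   2   0   1
  2   0   2   2   3
  3   0   2   0   3
  4   0   2   2   5

5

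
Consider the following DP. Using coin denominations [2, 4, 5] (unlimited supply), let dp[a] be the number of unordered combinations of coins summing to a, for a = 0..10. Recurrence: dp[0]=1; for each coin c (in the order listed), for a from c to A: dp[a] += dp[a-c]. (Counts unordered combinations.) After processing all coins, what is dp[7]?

1

after  coin     0     1     2     3     4     5     6     7     8     9    10
          2     1     0     1     0     1     0     1     0     1     0     1
          4     1     0     1     0     2     0     2     0     3     0     3
          5     1     0     1     0     2     1     2     1     3     2     4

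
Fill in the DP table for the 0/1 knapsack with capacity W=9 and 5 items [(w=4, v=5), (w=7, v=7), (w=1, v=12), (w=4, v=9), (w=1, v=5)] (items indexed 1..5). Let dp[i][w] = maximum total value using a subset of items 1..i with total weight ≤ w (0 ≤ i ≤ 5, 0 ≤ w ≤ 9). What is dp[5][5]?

21

i\w   0   1   2   3   4   5   6   7   8   9
  0   0   0   0   0   0   0   0   0   0   0
  1   0   0   0   0   5   5   5   5   5   5
  2   0   0   0   0   5   5   5   7   7   7
  3   0  12  12  12  12  17  17  17  19  19
  4   0  12  12  12  12  21  21  21  21  26
  5   0  12  17  17  17  21  26  26  26  26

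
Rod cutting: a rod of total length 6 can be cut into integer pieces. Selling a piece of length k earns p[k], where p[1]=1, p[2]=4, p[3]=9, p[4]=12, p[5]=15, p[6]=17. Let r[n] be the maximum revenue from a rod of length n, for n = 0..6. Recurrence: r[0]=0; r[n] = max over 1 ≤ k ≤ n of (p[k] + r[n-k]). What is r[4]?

12

   n    0    1    2    3    4    5    6
r[n]    0    1    4    9   12   15   18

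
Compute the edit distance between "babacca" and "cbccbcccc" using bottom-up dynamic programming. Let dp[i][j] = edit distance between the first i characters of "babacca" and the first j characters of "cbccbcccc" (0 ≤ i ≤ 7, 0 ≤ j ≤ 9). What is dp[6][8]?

   ''  c  b  c  c  b  c  c  c  c
''  0  1  2  3  4  5  6  7  8  9
 b  1  1  1  2  3  4  5  6  7  8
 a  2  2  2  2  3  4  5  6  7  8
 b  3  3  2  3  3  3  4  5  6  7
 a  4  4  3  3  4  4  4  5  6  7
 c  5  4  4  3  3  4  4  4  5  6
 c  6  5  5  4  3  4  4  4  4  5
 a  7  6  6  5  4  4  5  5  5  5

4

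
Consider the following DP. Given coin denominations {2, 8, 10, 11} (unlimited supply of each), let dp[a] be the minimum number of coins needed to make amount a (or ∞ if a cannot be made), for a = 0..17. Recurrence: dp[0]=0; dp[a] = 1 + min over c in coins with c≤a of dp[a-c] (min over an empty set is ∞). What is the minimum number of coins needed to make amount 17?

 a  0  1  2  3  4  5  6  7  8  9 10 11 12 13 14 15 16 17
dp  0  -  1  -  2  -  3  -  1  -  1  1  2  2  3  3  2  4
(- denotes ∞ / unreachable)

4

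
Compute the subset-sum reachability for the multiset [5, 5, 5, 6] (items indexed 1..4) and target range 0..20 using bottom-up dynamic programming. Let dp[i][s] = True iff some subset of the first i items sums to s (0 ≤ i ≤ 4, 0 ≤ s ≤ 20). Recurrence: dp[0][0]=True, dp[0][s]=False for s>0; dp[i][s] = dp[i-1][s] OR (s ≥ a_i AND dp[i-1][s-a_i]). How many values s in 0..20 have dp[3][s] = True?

4

i\s   0   1   2   3   4   5   6   7   8   9  10  11  12  13  14  15  16  17  18  19  20
  0   T   F   F   F   F   F   F   F   F   F   F   F   F   F   F   F   F   F   F   F   F
  1   T   F   F   F   F   T   F   F   F   F   F   F   F   F   F   F   F   F   F   F   F
  2   T   F   F   F   F   T   F   F   F   F   T   F   F   F   F   F   F   F   F   F   F
  3   T   F   F   F   F   T   F   F   F   F   T   F   F   F   F   T   F   F   F   F   F
  4   T   F   F   F   F   T   T   F   F   F   T   T   F   F   F   T   T   F   F   F   F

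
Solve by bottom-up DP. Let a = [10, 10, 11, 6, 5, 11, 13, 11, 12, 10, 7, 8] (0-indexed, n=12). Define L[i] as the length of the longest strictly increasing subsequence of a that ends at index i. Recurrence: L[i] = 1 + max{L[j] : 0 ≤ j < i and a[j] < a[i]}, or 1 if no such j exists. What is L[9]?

2

   i    0    1    2    3    4    5    6    7    8    9   10   11
a[i]   10   10   11    6    5   11   13   11   12   10    7    8
L[i]    1    1    2    1    1    2    3    2    3    2    2    3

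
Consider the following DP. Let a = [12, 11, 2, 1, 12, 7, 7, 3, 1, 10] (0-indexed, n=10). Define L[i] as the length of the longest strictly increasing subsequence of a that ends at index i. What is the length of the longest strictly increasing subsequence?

3

   i    0    1    2    3    4    5    6    7    8    9
a[i]   12   11    2    1   12    7    7    3    1   10
L[i]    1    1    1    1    2    2    2    2    1    3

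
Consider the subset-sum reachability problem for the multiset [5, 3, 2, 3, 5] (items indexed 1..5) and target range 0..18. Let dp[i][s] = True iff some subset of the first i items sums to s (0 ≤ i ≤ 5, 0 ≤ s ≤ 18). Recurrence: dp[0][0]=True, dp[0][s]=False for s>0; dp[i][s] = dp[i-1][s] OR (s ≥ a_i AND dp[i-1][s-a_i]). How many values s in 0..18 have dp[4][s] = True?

i\s   0   1   2   3   4   5   6   7   8   9  10  11  12  13  14  15  16  17  18
  0   T   F   F   F   F   F   F   F   F   F   F   F   F   F   F   F   F   F   F
  1   T   F   F   F   F   T   F   F   F   F   F   F   F   F   F   F   F   F   F
  2   T   F   F   T   F   T   F   F   T   F   F   F   F   F   F   F   F   F   F
  3   T   F   T   T   F   T   F   T   T   F   T   F   F   F   F   F   F   F   F
  4   T   F   T   T   F   T   T   T   T   F   T   T   F   T   F   F   F   F   F
  5   T   F   T   T   F   T   T   T   T   F   T   T   T   T   F   T   T   F   T

10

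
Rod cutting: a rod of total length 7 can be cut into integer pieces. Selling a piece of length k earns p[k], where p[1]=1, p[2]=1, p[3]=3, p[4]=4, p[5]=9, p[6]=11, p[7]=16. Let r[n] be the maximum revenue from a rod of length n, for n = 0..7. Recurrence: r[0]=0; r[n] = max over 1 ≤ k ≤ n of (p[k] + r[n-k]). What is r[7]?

16

   n    0    1    2    3    4    5    6    7
r[n]    0    1    2    3    4    9   11   16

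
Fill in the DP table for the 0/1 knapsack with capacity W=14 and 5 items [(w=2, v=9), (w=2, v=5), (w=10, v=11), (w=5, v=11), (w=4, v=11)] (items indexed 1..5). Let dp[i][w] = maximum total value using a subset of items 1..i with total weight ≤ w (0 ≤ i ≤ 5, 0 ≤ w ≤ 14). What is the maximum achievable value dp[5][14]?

i\w   0   1   2   3   4   5   6   7   8   9  10  11  12  13  14
  0   0   0   0   0   0   0   0   0   0   0   0   0   0   0   0
  1   0   0   9   9   9   9   9   9   9   9   9   9   9   9   9
  2   0   0   9   9  14  14  14  14  14  14  14  14  14  14  14
  3   0   0   9   9  14  14  14  14  14  14  14  14  20  20  25
  4   0   0   9   9  14  14  14  20  20  25  25  25  25  25  25
  5   0   0   9   9  14  14  20  20  25  25  25  31  31  36  36

36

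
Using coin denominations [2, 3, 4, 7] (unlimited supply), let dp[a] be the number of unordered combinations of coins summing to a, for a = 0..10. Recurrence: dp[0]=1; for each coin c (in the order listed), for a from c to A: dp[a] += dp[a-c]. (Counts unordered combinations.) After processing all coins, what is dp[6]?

after  coin     0     1     2     3     4     5     6     7     8     9    10
          2     1     0     1     0     1     0     1     0     1     0     1
          3     1     0     1     1     1     1     2     1     2     2     2
          4     1     0     1     1     2     1     3     2     4     3     5
          7     1     0     1     1     2     1     3     3     4     4     6

3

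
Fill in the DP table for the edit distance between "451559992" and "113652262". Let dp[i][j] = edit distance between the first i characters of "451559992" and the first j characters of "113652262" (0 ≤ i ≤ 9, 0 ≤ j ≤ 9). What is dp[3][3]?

3

   ''  1  1  3  6  5  2  2  6  2
''  0  1  2  3  4  5  6  7  8  9
 4  1  1  2  3  4  5  6  7  8  9
 5  2  2  2  3  4  4  5  6  7  8
 1  3  2  2  3  4  5  5  6  7  8
 5  4  3  3  3  4  4  5  6  7  8
 5  5  4  4  4  4  4  5  6  7  8
 9  6  5  5  5  5  5  5  6  7  8
 9  7  6  6  6  6  6  6  6  7  8
 9  8  7  7  7  7  7  7  7  7  8
 2  9  8  8  8  8  8  7  7  8  7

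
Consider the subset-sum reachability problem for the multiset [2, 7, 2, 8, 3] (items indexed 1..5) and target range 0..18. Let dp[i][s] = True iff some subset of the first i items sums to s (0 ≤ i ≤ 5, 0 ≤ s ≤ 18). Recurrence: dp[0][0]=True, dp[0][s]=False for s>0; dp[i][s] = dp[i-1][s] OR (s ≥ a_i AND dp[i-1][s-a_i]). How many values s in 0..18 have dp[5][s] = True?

16

i\s   0   1   2   3   4   5   6   7   8   9  10  11  12  13  14  15  16  17  18
  0   T   F   F   F   F   F   F   F   F   F   F   F   F   F   F   F   F   F   F
  1   T   F   T   F   F   F   F   F   F   F   F   F   F   F   F   F   F   F   F
  2   T   F   T   F   F   F   F   T   F   T   F   F   F   F   F   F   F   F   F
  3   T   F   T   F   T   F   F   T   F   T   F   T   F   F   F   F   F   F   F
  4   T   F   T   F   T   F   F   T   T   T   T   T   T   F   F   T   F   T   F
  5   T   F   T   T   T   T   F   T   T   T   T   T   T   T   T   T   F   T   T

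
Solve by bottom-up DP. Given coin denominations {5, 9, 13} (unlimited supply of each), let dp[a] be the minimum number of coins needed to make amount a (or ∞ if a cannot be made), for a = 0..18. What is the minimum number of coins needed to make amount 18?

 a  0  1  2  3  4  5  6  7  8  9 10 11 12 13 14 15 16 17 18
dp  0  -  -  -  -  1  -  -  -  1  2  -  -  1  2  3  -  -  2
(- denotes ∞ / unreachable)

2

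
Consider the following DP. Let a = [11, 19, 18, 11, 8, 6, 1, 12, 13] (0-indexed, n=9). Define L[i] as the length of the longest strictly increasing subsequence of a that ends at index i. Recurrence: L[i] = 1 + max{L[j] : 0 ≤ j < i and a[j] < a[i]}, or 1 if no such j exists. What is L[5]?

   i    0    1    2    3    4    5    6    7    8
a[i]   11   19   18   11    8    6    1   12   13
L[i]    1    2    2    1    1    1    1    2    3

1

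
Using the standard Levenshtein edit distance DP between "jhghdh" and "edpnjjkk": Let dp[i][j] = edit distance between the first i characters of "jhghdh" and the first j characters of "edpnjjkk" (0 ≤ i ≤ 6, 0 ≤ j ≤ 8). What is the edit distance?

   ''  e  d  p  n  j  j  k  k
''  0  1  2  3  4  5  6  7  8
 j  1  1  2  3  4  4  5  6  7
 h  2  2  2  3  4  5  5  6  7
 g  3  3  3  3  4  5  6  6  7
 h  4  4  4  4  4  5  6  7  7
 d  5  5  4  5  5  5  6  7  8
 h  6  6  5  5  6  6  6  7  8

8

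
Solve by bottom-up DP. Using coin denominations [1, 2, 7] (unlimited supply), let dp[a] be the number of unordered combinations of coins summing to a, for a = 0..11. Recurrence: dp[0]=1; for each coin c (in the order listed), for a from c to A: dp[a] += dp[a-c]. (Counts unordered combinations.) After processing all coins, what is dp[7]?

after  coin     0     1     2     3     4     5     6     7     8     9    10    11
          1     1     1     1     1     1     1     1     1     1     1     1     1
          2     1     1     2     2     3     3     4     4     5     5     6     6
          7     1     1     2     2     3     3     4     5     6     7     8     9

5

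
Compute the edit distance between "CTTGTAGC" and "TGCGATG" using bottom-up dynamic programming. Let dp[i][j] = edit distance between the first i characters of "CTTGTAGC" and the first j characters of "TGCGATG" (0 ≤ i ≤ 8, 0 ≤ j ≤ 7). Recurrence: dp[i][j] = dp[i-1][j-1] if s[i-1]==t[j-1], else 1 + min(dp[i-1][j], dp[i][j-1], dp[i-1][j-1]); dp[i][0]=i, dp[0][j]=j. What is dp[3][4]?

   ''  T  G  C  G  A  T  G
''  0  1  2  3  4  5  6  7
 C  1  1  2  2  3  4  5  6
 T  2  1  2  3  3  4  4  5
 T  3  2  2  3  4  4  4  5
 G  4  3  2  3  3  4  5  4
 T  5  4  3  3  4  4  4  5
 A  6  5  4  4  4  4  5  5
 G  7  6  5  5  4  5  5  5
 C  8  7  6  5  5  5  6  6

4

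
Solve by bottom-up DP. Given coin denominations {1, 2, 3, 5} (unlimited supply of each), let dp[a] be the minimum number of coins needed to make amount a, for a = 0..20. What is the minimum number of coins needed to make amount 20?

4

 a  0  1  2  3  4  5  6  7  8  9 10 11 12 13 14 15 16 17 18 19 20
dp  0  1  1  1  2  1  2  2  2  3  2  3  3  3  4  3  4  4  4  5  4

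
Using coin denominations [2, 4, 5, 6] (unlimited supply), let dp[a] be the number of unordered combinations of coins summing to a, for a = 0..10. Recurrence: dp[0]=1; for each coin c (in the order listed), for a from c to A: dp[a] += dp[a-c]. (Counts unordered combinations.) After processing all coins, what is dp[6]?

after  coin     0     1     2     3     4     5     6     7     8     9    10
          2     1     0     1     0     1     0     1     0     1     0     1
          4     1     0     1     0     2     0     2     0     3     0     3
          5     1     0     1     0     2     1     2     1     3     2     4
          6     1     0     1     0     2     1     3     1     4     2     6

3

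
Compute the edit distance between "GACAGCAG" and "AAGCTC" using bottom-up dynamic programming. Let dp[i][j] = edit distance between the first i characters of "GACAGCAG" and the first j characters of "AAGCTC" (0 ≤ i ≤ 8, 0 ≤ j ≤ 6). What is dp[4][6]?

4

   ''  A  A  G  C  T  C
''  0  1  2  3  4  5  6
 G  1  1  2  2  3  4  5
 A  2  1  1  2  3  4  5
 C  3  2  2  2  2  3  4
 A  4  3  2  3  3  3  4
 G  5  4  3  2  3  4  4
 C  6  5  4  3  2  3  4
 A  7  6  5  4  3  3  4
 G  8  7  6  5  4  4  4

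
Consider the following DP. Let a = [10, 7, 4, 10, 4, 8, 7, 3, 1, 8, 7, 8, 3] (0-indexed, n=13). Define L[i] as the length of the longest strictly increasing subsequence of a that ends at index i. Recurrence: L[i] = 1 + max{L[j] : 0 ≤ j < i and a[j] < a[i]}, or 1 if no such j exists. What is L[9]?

   i    0    1    2    3    4    5    6    7    8    9   10   11   12
a[i]   10    7    4   10    4    8    7    3    1    8    7    8    3
L[i]    1    1    1    2    1    2    2    1    1    3    2    3    2

3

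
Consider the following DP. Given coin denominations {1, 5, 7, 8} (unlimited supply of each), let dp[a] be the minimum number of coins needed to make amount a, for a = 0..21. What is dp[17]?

3

 a  0  1  2  3  4  5  6  7  8  9 10 11 12 13 14 15 16 17 18 19 20 21
dp  0  1  2  3  4  1  2  1  1  2  2  3  2  2  2  2  2  3  3  3  3  3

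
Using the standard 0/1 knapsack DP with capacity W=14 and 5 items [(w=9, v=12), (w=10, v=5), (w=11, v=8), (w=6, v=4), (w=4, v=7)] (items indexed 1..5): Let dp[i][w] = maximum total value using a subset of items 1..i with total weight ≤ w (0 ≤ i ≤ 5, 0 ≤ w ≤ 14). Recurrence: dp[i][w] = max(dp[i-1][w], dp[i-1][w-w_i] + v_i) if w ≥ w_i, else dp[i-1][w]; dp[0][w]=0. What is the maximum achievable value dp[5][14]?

19

i\w   0   1   2   3   4   5   6   7   8   9  10  11  12  13  14
  0   0   0   0   0   0   0   0   0   0   0   0   0   0   0   0
  1   0   0   0   0   0   0   0   0   0  12  12  12  12  12  12
  2   0   0   0   0   0   0   0   0   0  12  12  12  12  12  12
  3   0   0   0   0   0   0   0   0   0  12  12  12  12  12  12
  4   0   0   0   0   0   0   4   4   4  12  12  12  12  12  12
  5   0   0   0   0   7   7   7   7   7  12  12  12  12  19  19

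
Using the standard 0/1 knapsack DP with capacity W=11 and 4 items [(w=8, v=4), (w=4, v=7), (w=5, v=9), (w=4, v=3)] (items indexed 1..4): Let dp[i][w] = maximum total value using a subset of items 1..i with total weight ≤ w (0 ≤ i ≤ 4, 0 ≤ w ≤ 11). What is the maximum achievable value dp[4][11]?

16

i\w   0   1   2   3   4   5   6   7   8   9  10  11
  0   0   0   0   0   0   0   0   0   0   0   0   0
  1   0   0   0   0   0   0   0   0   4   4   4   4
  2   0   0   0   0   7   7   7   7   7   7   7   7
  3   0   0   0   0   7   9   9   9   9  16  16  16
  4   0   0   0   0   7   9   9   9  10  16  16  16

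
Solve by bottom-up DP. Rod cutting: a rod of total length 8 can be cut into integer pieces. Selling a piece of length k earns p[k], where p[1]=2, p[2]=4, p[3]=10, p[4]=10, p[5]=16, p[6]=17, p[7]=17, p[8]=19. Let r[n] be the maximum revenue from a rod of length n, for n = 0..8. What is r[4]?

12

   n    0    1    2    3    4    5    6    7    8
r[n]    0    2    4   10   12   16   20   22   26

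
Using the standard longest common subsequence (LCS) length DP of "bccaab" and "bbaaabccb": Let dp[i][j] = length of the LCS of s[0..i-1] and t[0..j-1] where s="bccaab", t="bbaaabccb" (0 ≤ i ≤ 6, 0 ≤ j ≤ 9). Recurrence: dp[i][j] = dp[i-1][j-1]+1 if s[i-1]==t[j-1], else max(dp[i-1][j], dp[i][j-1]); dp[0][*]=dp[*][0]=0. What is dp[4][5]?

   ''  b  b  a  a  a  b  c  c  b
''  0  0  0  0  0  0  0  0  0  0
 b  0  1  1  1  1  1  1  1  1  1
 c  0  1  1  1  1  1  1  2  2  2
 c  0  1  1  1  1  1  1  2  3  3
 a  0  1  1  2  2  2  2  2  3  3
 a  0  1  1  2  3  3  3  3  3  3
 b  0  1  2  2  3  3  4  4  4  4

2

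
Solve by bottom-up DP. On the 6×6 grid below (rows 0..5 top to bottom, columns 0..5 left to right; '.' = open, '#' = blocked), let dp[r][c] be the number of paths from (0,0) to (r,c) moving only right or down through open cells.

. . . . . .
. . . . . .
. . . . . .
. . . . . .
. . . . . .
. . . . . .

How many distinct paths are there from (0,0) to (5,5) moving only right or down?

r\c   0   1   2   3   4   5
  0   1   1   1   1   1   1
  1   1   2   3   4   5   6
  2   1   3   6  10  15  21
  3   1   4  10  20  35  56
  4   1   5  15  35  70 126
  5   1   6  21  56 126 252

252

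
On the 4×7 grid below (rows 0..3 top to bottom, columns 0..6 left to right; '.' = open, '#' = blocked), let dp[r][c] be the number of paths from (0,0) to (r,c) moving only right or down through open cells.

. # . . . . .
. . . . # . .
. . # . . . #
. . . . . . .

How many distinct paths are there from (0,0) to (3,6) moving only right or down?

r\c   0   1   2   3   4   5   6
  0   1   0   0   0   0   0   0
  1   1   1   1   1   0   0   0
  2   1   2   0   1   1   1   0
  3   1   3   3   4   5   6   6

6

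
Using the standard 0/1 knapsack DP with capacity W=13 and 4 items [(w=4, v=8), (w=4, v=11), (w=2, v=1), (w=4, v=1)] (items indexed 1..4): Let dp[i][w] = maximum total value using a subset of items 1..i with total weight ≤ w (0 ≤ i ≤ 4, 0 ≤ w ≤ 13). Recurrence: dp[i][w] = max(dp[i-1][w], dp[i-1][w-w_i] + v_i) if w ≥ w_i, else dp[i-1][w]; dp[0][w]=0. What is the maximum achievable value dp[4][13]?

20

i\w   0   1   2   3   4   5   6   7   8   9  10  11  12  13
  0   0   0   0   0   0   0   0   0   0   0   0   0   0   0
  1   0   0   0   0   8   8   8   8   8   8   8   8   8   8
  2   0   0   0   0  11  11  11  11  19  19  19  19  19  19
  3   0   0   1   1  11  11  12  12  19  19  20  20  20  20
  4   0   0   1   1  11  11  12  12  19  19  20  20  20  20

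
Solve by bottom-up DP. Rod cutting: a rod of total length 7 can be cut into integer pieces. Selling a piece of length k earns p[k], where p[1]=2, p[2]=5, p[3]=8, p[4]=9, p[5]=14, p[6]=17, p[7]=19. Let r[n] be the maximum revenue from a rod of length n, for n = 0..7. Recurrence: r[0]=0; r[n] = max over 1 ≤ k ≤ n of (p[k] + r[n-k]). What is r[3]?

   n    0    1    2    3    4    5    6    7
r[n]    0    2    5    8   10   14   17   19

8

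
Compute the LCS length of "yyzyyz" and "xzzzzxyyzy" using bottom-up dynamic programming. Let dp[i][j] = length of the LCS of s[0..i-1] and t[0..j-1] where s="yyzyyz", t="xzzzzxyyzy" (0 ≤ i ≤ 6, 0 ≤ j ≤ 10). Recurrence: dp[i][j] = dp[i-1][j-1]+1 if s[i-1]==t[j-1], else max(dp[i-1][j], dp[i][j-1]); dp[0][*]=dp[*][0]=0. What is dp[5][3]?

   ''  x  z  z  z  z  x  y  y  z  y
''  0  0  0  0  0  0  0  0  0  0  0
 y  0  0  0  0  0  0  0  1  1  1  1
 y  0  0  0  0  0  0  0  1  2  2  2
 z  0  0  1  1  1  1  1  1  2  3  3
 y  0  0  1  1  1  1  1  2  2  3  4
 y  0  0  1  1  1  1  1  2  3  3  4
 z  0  0  1  2  2  2  2  2  3  4  4

1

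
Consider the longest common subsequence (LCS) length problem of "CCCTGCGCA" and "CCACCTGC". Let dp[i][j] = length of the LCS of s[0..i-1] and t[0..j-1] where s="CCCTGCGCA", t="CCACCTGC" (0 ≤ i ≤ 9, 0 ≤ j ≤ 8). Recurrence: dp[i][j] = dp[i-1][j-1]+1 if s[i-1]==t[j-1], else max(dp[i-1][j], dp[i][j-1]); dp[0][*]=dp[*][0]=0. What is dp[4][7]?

   ''  C  C  A  C  C  T  G  C
''  0  0  0  0  0  0  0  0  0
 C  0  1  1  1  1  1  1  1  1
 C  0  1  2  2  2  2  2  2  2
 C  0  1  2  2  3  3  3  3  3
 T  0  1  2  2  3  3  4  4  4
 G  0  1  2  2  3  3  4  5  5
 C  0  1  2  2  3  4  4  5  6
 G  0  1  2  2  3  4  4  5  6
 C  0  1  2  2  3  4  4  5  6
 A  0  1  2  3  3  4  4  5  6

4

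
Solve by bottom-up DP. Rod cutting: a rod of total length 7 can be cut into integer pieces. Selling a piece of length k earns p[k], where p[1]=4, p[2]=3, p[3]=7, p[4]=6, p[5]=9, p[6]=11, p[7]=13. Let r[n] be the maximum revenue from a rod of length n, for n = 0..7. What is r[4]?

16

   n    0    1    2    3    4    5    6    7
r[n]    0    4    8   12   16   20   24   28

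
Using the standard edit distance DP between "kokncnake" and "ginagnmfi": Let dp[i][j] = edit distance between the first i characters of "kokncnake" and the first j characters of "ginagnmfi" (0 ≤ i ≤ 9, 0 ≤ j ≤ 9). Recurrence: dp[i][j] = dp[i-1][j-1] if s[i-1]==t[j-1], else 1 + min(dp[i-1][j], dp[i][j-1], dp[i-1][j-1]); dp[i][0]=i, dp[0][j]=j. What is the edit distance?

   ''  g  i  n  a  g  n  m  f  i
''  0  1  2  3  4  5  6  7  8  9
 k  1  1  2  3  4  5  6  7  8  9
 o  2  2  2  3  4  5  6  7  8  9
 k  3  3  3  3  4  5  6  7  8  9
 n  4  4  4  3  4  5  5  6  7  8
 c  5  5  5  4  4  5  6  6  7  8
 n  6  6  6  5  5  5  5  6  7  8
 a  7  7  7  6  5  6  6  6  7  8
 k  8  8  8  7  6  6  7  7  7  8
 e  9  9  9  8  7  7  7  8  8  8

8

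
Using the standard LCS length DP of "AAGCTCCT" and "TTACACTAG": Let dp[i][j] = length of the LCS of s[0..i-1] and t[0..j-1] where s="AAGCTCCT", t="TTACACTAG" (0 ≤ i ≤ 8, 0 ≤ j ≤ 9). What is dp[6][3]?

   ''  T  T  A  C  A  C  T  A  G
''  0  0  0  0  0  0  0  0  0  0
 A  0  0  0  1  1  1  1  1  1  1
 A  0  0  0  1  1  2  2  2  2  2
 G  0  0  0  1  1  2  2  2  2  3
 C  0  0  0  1  2  2  3  3  3  3
 T  0  1  1  1  2  2  3  4  4  4
 C  0  1  1  1  2  2  3  4  4  4
 C  0  1  1  1  2  2  3  4  4  4
 T  0  1  2  2  2  2  3  4  4  4

1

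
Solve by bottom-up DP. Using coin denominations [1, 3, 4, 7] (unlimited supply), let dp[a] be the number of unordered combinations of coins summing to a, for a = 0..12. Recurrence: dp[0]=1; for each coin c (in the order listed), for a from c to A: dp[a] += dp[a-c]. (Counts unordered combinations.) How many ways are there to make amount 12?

14

after  coin     0     1     2     3     4     5     6     7     8     9    10    11    12
          1     1     1     1     1     1     1     1     1     1     1     1     1     1
          3     1     1     1     2     2     2     3     3     3     4     4     4     5
          4     1     1     1     2     3     3     4     5     6     7     8     9    11
          7     1     1     1     2     3     3     4     6     7     8    10    12    14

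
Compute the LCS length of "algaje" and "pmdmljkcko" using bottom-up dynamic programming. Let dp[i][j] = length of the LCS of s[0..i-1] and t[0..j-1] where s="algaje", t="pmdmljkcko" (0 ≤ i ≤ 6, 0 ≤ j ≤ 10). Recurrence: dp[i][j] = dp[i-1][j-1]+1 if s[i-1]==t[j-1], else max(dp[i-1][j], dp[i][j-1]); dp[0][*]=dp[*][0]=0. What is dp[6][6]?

2

   ''  p  m  d  m  l  j  k  c  k  o
''  0  0  0  0  0  0  0  0  0  0  0
 a  0  0  0  0  0  0  0  0  0  0  0
 l  0  0  0  0  0  1  1  1  1  1  1
 g  0  0  0  0  0  1  1  1  1  1  1
 a  0  0  0  0  0  1  1  1  1  1  1
 j  0  0  0  0  0  1  2  2  2  2  2
 e  0  0  0  0  0  1  2  2  2  2  2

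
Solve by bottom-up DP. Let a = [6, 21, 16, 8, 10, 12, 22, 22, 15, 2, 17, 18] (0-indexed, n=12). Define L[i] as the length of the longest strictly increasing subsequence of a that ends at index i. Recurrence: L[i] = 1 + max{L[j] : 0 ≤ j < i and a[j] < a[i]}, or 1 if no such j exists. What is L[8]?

5

   i    0    1    2    3    4    5    6    7    8    9   10   11
a[i]    6   21   16    8   10   12   22   22   15    2   17   18
L[i]    1    2    2    2    3    4    5    5    5    1    6    7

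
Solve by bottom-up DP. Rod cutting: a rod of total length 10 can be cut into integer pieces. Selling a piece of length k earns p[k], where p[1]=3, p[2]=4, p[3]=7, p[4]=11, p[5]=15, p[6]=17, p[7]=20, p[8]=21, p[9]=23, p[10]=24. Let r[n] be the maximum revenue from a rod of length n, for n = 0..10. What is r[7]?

21

   n    0    1    2    3    4    5    6    7    8    9   10
r[n]    0    3    6    9   12   15   18   21   24   27   30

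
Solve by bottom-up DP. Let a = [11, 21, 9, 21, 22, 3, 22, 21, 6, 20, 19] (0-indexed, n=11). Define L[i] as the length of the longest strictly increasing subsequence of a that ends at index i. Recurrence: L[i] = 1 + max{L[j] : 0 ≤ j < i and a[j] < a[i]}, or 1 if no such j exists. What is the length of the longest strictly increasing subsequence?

   i    0    1    2    3    4    5    6    7    8    9   10
a[i]   11   21    9   21   22    3   22   21    6   20   19
L[i]    1    2    1    2    3    1    3    2    2    3    3

3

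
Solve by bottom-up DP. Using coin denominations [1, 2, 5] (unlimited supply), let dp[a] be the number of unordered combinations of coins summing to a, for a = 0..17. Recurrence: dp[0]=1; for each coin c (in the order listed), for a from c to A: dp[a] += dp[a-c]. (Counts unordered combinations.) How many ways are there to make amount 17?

22

after  coin     0     1     2     3     4     5     6     7     8     9    10    11    12    13    14    15    16    17
          1     1     1     1     1     1     1     1     1     1     1     1     1     1     1     1     1     1     1
          2     1     1     2     2     3     3     4     4     5     5     6     6     7     7     8     8     9     9
          5     1     1     2     2     3     4     5     6     7     8    10    11    13    14    16    18    20    22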